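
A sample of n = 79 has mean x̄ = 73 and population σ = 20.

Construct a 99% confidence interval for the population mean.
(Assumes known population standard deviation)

Answer: (67.2035, 78.7965)

Derivation:
Confidence level: 99%, α = 0.01
z_0.005 = 2.576
SE = σ/√n = 20/√79 = 2.2502
Margin of error = 2.576 × 2.2502 = 5.7965
CI: x̄ ± margin = 73 ± 5.7965
CI: (67.2035, 78.7965)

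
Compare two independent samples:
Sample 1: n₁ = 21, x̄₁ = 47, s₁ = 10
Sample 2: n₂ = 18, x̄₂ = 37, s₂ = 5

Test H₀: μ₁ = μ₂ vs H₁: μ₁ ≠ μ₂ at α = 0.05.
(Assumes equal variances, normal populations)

Answer: t = 3.8456, reject H₀

Derivation:
Pooled variance: s²_p = [20×10² + 17×5²]/(37) = 65.5405
s_p = 8.0957
SE = s_p×√(1/n₁ + 1/n₂) = 8.0957×√(1/21 + 1/18) = 2.6004
t = (x̄₁ - x̄₂)/SE = (47 - 37)/2.6004 = 3.8456
df = 37, t-critical = ±2.026
Decision: reject H₀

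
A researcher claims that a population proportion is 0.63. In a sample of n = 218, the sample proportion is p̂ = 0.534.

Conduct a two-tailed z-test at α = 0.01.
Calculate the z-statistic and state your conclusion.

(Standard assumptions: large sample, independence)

Answer: z = -2.9358, reject H₀

Derivation:
H₀: p = 0.63, H₁: p ≠ 0.63
Standard error: SE = √(p₀(1-p₀)/n) = √(0.63×0.37/218) = 0.032700
z-statistic: z = (p̂ - p₀)/SE = (0.534 - 0.63)/0.032700 = -2.9358
Critical value: z_0.005 = ±2.576
p-value = 0.0033
Decision: reject H₀ at α = 0.01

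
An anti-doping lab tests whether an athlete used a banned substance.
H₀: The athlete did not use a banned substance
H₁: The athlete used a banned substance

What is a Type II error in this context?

Answer: Failing to detect doping in an athlete who used a banned substance

Derivation:
A Type I error (probability α) occurs when we reject a true H₀.
A Type II error (probability β) occurs when we fail to reject a false H₀.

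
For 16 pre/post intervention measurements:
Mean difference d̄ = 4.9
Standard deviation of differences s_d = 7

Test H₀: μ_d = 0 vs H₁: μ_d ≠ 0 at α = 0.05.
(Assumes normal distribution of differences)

df = n - 1 = 15
SE = s_d/√n = 7/√16 = 1.7500
t = d̄/SE = 4.9/1.7500 = 2.8000
Critical value: t_{0.025,15} = ±2.131
p-value ≈ 0.0135
Decision: reject H₀

Answer: t = 2.8000, reject H₀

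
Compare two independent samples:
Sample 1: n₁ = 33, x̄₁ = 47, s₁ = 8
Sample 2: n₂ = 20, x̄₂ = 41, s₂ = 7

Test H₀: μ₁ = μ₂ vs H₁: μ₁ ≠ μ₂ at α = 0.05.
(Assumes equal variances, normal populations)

Answer: t = 2.7703, reject H₀

Derivation:
Pooled variance: s²_p = [32×8² + 19×7²]/(51) = 58.4118
s_p = 7.6428
SE = s_p×√(1/n₁ + 1/n₂) = 7.6428×√(1/33 + 1/20) = 2.1658
t = (x̄₁ - x̄₂)/SE = (47 - 41)/2.1658 = 2.7703
df = 51, t-critical = ±2.008
Decision: reject H₀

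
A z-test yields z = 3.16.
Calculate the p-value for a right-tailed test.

For z = 3.16:
p = P(Z > 3.16) = 1 - Φ(3.16) = 0.0008

Answer: p-value ≈ 0.0008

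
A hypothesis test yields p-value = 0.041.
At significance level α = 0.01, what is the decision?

Compare p-value to α:
0.041 ≥ 0.01
Decision: fail to reject H₀

Answer: fail to reject H₀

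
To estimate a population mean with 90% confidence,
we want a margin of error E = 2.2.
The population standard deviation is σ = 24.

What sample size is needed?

Answer: n = 323

Derivation:
z_0.05 = 1.645
n = (z×σ/E)² = (1.645×24/2.2)²
n = 322.0393
Round up: n = 323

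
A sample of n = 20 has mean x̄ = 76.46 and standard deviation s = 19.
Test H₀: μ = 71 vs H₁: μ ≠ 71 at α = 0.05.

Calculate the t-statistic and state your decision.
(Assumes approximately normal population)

Answer: t = 1.2852, fail to reject H₀

Derivation:
df = n - 1 = 19
SE = s/√n = 19/√20 = 4.2485
t = (x̄ - μ₀)/SE = (76.46 - 71)/4.2485 = 1.2852
Critical value: t_{0.025,19} = ±2.093
p-value ≈ 0.2142
Decision: fail to reject H₀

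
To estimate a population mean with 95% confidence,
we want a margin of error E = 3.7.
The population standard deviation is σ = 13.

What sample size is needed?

z_0.025 = 1.960
n = (z×σ/E)² = (1.960×13/3.7)²
n = 47.4237
Round up: n = 48

Answer: n = 48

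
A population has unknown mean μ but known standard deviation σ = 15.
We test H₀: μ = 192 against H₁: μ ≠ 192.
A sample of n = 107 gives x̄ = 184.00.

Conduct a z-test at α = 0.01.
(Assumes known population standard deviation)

Standard error: SE = σ/√n = 15/√107 = 1.4501
z-statistic: z = (x̄ - μ₀)/SE = (184.00 - 192)/1.4501 = -5.5169
Critical value: ±2.576
p-value < 0.0001
Decision: reject H₀

Answer: z = -5.5169, reject H₀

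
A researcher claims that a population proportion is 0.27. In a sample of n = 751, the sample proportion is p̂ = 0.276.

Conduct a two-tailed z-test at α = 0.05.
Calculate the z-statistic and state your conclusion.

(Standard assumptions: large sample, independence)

H₀: p = 0.27, H₁: p ≠ 0.27
Standard error: SE = √(p₀(1-p₀)/n) = √(0.27×0.73/751) = 0.016200
z-statistic: z = (p̂ - p₀)/SE = (0.276 - 0.27)/0.016200 = 0.3704
Critical value: z_0.025 = ±1.960
p-value = 0.7111
Decision: fail to reject H₀ at α = 0.05

Answer: z = 0.3704, fail to reject H₀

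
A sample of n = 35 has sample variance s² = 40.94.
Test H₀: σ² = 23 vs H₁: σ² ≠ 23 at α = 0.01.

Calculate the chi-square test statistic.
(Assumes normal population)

Answer: χ² = 60.5200, reject H₀

Derivation:
df = n - 1 = 34
χ² = (n-1)s²/σ₀² = 34×40.94/23 = 60.5200
Critical values: χ²_{0.995,34} = 16.501, χ²_{0.005,34} = 58.964
Rejection region: χ² < 16.501 or χ² > 58.964
Decision: reject H₀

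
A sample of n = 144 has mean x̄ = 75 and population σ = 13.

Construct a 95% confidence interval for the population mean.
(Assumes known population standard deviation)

Answer: (72.8767, 77.1233)

Derivation:
Confidence level: 95%, α = 0.05
z_0.025 = 1.960
SE = σ/√n = 13/√144 = 1.0833
Margin of error = 1.960 × 1.0833 = 2.1233
CI: x̄ ± margin = 75 ± 2.1233
CI: (72.8767, 77.1233)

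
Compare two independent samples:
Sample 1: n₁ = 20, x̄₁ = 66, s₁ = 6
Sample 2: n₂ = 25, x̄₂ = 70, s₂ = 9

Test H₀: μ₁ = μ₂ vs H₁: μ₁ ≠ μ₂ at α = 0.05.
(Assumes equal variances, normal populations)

Answer: t = -1.7055, fail to reject H₀

Derivation:
Pooled variance: s²_p = [19×6² + 24×9²]/(43) = 61.1163
s_p = 7.8177
SE = s_p×√(1/n₁ + 1/n₂) = 7.8177×√(1/20 + 1/25) = 2.3453
t = (x̄₁ - x̄₂)/SE = (66 - 70)/2.3453 = -1.7055
df = 43, t-critical = ±2.017
Decision: fail to reject H₀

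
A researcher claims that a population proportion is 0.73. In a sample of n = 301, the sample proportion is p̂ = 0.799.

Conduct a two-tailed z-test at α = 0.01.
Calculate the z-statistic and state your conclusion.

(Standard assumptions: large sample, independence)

Answer: z = 2.6965, reject H₀

Derivation:
H₀: p = 0.73, H₁: p ≠ 0.73
Standard error: SE = √(p₀(1-p₀)/n) = √(0.73×0.27/301) = 0.025589
z-statistic: z = (p̂ - p₀)/SE = (0.799 - 0.73)/0.025589 = 2.6965
Critical value: z_0.005 = ±2.576
p-value = 0.0070
Decision: reject H₀ at α = 0.01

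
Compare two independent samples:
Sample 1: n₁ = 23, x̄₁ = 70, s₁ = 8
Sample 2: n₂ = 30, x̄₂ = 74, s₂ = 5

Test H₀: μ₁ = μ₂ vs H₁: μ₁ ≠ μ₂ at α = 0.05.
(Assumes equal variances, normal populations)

Pooled variance: s²_p = [22×8² + 29×5²]/(51) = 41.8235
s_p = 6.4671
SE = s_p×√(1/n₁ + 1/n₂) = 6.4671×√(1/23 + 1/30) = 1.7924
t = (x̄₁ - x̄₂)/SE = (70 - 74)/1.7924 = -2.2316
df = 51, t-critical = ±2.008
Decision: reject H₀

Answer: t = -2.2316, reject H₀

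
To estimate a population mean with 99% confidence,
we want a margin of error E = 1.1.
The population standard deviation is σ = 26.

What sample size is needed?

Answer: n = 3708

Derivation:
z_0.005 = 2.576
n = (z×σ/E)² = (2.576×26/1.1)²
n = 3707.2600
Round up: n = 3708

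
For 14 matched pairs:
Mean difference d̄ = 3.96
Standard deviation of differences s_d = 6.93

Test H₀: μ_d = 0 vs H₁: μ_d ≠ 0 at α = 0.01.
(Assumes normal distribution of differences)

df = n - 1 = 13
SE = s_d/√n = 6.93/√14 = 1.8521
t = d̄/SE = 3.96/1.8521 = 2.1381
Critical value: t_{0.005,13} = ±3.012
p-value ≈ 0.0521
Decision: fail to reject H₀

Answer: t = 2.1381, fail to reject H₀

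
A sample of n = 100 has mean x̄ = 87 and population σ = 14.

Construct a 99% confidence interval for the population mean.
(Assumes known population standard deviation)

Confidence level: 99%, α = 0.01
z_0.005 = 2.576
SE = σ/√n = 14/√100 = 1.4000
Margin of error = 2.576 × 1.4000 = 3.6064
CI: x̄ ± margin = 87 ± 3.6064
CI: (83.3936, 90.6064)

Answer: (83.3936, 90.6064)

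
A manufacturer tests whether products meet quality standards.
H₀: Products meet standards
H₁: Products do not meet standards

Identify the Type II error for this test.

Type I error (α): Rejecting H₀ when H₀ is true
Type II error (β): Failing to reject H₀ when H₁ is true

Answer: Accepting products as meeting standards when they don't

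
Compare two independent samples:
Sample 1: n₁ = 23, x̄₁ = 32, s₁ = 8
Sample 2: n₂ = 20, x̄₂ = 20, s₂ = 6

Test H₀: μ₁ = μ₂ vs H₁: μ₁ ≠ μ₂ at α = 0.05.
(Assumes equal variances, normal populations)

Answer: t = 5.4948, reject H₀

Derivation:
Pooled variance: s²_p = [22×8² + 19×6²]/(41) = 51.0244
s_p = 7.1431
SE = s_p×√(1/n₁ + 1/n₂) = 7.1431×√(1/23 + 1/20) = 2.1839
t = (x̄₁ - x̄₂)/SE = (32 - 20)/2.1839 = 5.4948
df = 41, t-critical = ±2.020
Decision: reject H₀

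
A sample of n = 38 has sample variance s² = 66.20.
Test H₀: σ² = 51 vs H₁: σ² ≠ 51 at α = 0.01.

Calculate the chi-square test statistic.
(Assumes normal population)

df = n - 1 = 37
χ² = (n-1)s²/σ₀² = 37×66.20/51 = 48.0275
Critical values: χ²_{0.995,37} = 18.586, χ²_{0.005,37} = 62.883
Rejection region: χ² < 18.586 or χ² > 62.883
Decision: fail to reject H₀

Answer: χ² = 48.0275, fail to reject H₀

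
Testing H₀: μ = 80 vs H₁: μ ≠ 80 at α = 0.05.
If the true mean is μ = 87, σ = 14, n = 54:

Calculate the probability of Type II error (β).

SE = σ/√n = 14/√54 = 1.9052
Critical values: μ₀ ± z_0.025×SE = 80 ± 1.960×1.9052
Acceptance region: (76.2658, 83.7342)
Under H₁ (μ = 87): z_high = (83.7342 - 87)/1.9052 = -1.7142, z_low = (76.2658 - 87)/1.9052 = -5.6342
β = P(not reject | H₁) = Φ(-1.7142) - Φ(-5.6342) ≈ 0.0432

Answer: β ≈ 0.0432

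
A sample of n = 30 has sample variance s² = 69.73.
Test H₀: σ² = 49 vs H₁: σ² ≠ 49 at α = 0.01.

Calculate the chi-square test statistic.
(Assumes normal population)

Answer: χ² = 41.2688, fail to reject H₀

Derivation:
df = n - 1 = 29
χ² = (n-1)s²/σ₀² = 29×69.73/49 = 41.2688
Critical values: χ²_{0.995,29} = 13.121, χ²_{0.005,29} = 52.336
Rejection region: χ² < 13.121 or χ² > 52.336
Decision: fail to reject H₀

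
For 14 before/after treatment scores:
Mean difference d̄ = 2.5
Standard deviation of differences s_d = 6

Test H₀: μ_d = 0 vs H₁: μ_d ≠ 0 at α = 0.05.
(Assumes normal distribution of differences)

df = n - 1 = 13
SE = s_d/√n = 6/√14 = 1.6036
t = d̄/SE = 2.5/1.6036 = 1.5590
Critical value: t_{0.025,13} = ±2.160
p-value ≈ 0.1430
Decision: fail to reject H₀

Answer: t = 1.5590, fail to reject H₀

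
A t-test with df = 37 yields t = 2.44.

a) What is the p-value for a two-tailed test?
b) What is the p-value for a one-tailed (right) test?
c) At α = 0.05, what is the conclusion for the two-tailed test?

Using t-distribution with df = 37:
a) Two-tailed: p = 2×P(T > 2.44) = 0.0196
b) One-tailed: p = P(T > 2.44) = 0.0098
c) 0.0196 < 0.05, reject H₀

Answer: a) 0.0196, b) 0.0098, c) reject H₀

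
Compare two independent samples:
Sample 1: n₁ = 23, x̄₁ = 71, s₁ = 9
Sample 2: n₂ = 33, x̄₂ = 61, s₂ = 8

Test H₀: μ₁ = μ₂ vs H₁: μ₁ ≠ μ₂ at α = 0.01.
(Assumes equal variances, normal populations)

Answer: t = 4.3714, reject H₀

Derivation:
Pooled variance: s²_p = [22×9² + 32×8²]/(54) = 70.9259
s_p = 8.4218
SE = s_p×√(1/n₁ + 1/n₂) = 8.4218×√(1/23 + 1/33) = 2.2876
t = (x̄₁ - x̄₂)/SE = (71 - 61)/2.2876 = 4.3714
df = 54, t-critical = ±2.670
Decision: reject H₀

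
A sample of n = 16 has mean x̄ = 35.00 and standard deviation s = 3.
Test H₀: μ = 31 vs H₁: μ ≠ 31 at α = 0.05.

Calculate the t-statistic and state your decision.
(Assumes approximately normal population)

df = n - 1 = 15
SE = s/√n = 3/√16 = 0.7500
t = (x̄ - μ₀)/SE = (35.00 - 31)/0.7500 = 5.3333
Critical value: t_{0.025,15} = ±2.131
p-value ≈ 0.0001
Decision: reject H₀

Answer: t = 5.3333, reject H₀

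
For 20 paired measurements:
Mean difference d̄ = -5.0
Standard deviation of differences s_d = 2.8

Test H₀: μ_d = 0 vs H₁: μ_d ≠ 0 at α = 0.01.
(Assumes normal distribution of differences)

df = n - 1 = 19
SE = s_d/√n = 2.8/√20 = 0.6261
t = d̄/SE = -5.0/0.6261 = -7.9859
Critical value: t_{0.005,19} = ±2.861
p-value < 0.0001
Decision: reject H₀

Answer: t = -7.9859, reject H₀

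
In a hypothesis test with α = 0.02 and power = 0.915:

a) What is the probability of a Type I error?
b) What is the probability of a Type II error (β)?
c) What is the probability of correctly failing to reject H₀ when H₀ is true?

a) Type I error probability = α = 0.02
b) Power = P(reject H₀ | H₁ true) = 1 - β = 0.915, so Type II error probability = β = 1 - Power = 0.085
c) P(fail to reject H₀ | H₀ true) = 1 - α = 0.98

Answer: a) 0.02, b) 0.085, c) 0.98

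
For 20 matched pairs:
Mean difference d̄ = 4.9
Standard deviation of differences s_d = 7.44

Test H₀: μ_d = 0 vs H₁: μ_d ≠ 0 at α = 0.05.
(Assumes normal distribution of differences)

Answer: t = 2.9454, reject H₀

Derivation:
df = n - 1 = 19
SE = s_d/√n = 7.44/√20 = 1.6636
t = d̄/SE = 4.9/1.6636 = 2.9454
Critical value: t_{0.025,19} = ±2.093
p-value ≈ 0.0083
Decision: reject H₀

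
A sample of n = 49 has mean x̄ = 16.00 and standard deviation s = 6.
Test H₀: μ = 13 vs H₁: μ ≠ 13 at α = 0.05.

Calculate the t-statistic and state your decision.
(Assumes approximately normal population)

df = n - 1 = 48
SE = s/√n = 6/√49 = 0.8571
t = (x̄ - μ₀)/SE = (16.00 - 13)/0.8571 = 3.5002
Critical value: t_{0.025,48} = ±2.011
p-value ≈ 0.0010
Decision: reject H₀

Answer: t = 3.5002, reject H₀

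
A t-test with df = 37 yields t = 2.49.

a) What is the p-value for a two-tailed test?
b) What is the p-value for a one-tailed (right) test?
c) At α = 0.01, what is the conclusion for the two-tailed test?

Using t-distribution with df = 37:
a) Two-tailed: p = 2×P(T > 2.49) = 0.0174
b) One-tailed: p = P(T > 2.49) = 0.0087
c) 0.0174 ≥ 0.01, fail to reject H₀

Answer: a) 0.0174, b) 0.0087, c) fail to reject H₀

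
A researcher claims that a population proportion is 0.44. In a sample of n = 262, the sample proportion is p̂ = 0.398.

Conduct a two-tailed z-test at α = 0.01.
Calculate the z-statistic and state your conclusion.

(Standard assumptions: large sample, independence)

H₀: p = 0.44, H₁: p ≠ 0.44
Standard error: SE = √(p₀(1-p₀)/n) = √(0.44×0.56/262) = 0.030667
z-statistic: z = (p̂ - p₀)/SE = (0.398 - 0.44)/0.030667 = -1.3696
Critical value: z_0.005 = ±2.576
p-value = 0.1708
Decision: fail to reject H₀ at α = 0.01

Answer: z = -1.3696, fail to reject H₀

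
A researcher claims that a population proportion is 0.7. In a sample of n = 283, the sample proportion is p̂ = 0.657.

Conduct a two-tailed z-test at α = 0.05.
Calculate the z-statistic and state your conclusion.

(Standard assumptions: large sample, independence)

Answer: z = -1.5785, fail to reject H₀

Derivation:
H₀: p = 0.7, H₁: p ≠ 0.7
Standard error: SE = √(p₀(1-p₀)/n) = √(0.7×0.3/283) = 0.027241
z-statistic: z = (p̂ - p₀)/SE = (0.657 - 0.7)/0.027241 = -1.5785
Critical value: z_0.025 = ±1.960
p-value = 0.1145
Decision: fail to reject H₀ at α = 0.05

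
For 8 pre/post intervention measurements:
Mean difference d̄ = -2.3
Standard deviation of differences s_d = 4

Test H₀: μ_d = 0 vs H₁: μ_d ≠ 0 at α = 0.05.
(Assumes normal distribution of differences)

df = n - 1 = 7
SE = s_d/√n = 4/√8 = 1.4142
t = d̄/SE = -2.3/1.4142 = -1.6264
Critical value: t_{0.025,7} = ±2.365
p-value ≈ 0.1479
Decision: fail to reject H₀

Answer: t = -1.6264, fail to reject H₀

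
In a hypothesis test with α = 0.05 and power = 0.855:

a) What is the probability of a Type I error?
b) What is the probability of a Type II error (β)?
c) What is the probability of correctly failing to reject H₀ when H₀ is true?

Answer: a) 0.05, b) 0.145, c) 0.95

Derivation:
a) Type I error probability = α = 0.05
b) Power = P(reject H₀ | H₁ true) = 1 - β = 0.855, so Type II error probability = β = 1 - Power = 0.145
c) P(fail to reject H₀ | H₀ true) = 1 - α = 0.95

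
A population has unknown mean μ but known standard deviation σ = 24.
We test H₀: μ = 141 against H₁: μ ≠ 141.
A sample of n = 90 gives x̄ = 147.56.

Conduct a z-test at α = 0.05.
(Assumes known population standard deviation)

Standard error: SE = σ/√n = 24/√90 = 2.5298
z-statistic: z = (x̄ - μ₀)/SE = (147.56 - 141)/2.5298 = 2.5931
Critical value: ±1.960
p-value = 0.0095
Decision: reject H₀

Answer: z = 2.5931, reject H₀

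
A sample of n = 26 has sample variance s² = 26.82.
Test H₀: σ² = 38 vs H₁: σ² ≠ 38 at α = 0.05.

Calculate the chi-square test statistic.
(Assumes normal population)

Answer: χ² = 17.6447, fail to reject H₀

Derivation:
df = n - 1 = 25
χ² = (n-1)s²/σ₀² = 25×26.82/38 = 17.6447
Critical values: χ²_{0.975,25} = 13.120, χ²_{0.025,25} = 40.646
Rejection region: χ² < 13.120 or χ² > 40.646
Decision: fail to reject H₀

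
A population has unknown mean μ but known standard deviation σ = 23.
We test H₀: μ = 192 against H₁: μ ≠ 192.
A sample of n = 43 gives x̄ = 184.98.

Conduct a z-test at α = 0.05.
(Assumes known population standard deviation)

Standard error: SE = σ/√n = 23/√43 = 3.5075
z-statistic: z = (x̄ - μ₀)/SE = (184.98 - 192)/3.5075 = -2.0014
Critical value: ±1.960
p-value = 0.0453
Decision: reject H₀

Answer: z = -2.0014, reject H₀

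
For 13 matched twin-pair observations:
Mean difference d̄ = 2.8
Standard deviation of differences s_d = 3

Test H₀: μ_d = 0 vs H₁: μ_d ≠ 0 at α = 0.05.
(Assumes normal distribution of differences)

df = n - 1 = 12
SE = s_d/√n = 3/√13 = 0.8321
t = d̄/SE = 2.8/0.8321 = 3.3650
Critical value: t_{0.025,12} = ±2.179
p-value ≈ 0.0056
Decision: reject H₀

Answer: t = 3.3650, reject H₀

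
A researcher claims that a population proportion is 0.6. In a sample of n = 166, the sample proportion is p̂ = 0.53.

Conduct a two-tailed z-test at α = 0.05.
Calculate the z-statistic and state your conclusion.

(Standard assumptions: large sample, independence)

H₀: p = 0.6, H₁: p ≠ 0.6
Standard error: SE = √(p₀(1-p₀)/n) = √(0.6×0.4/166) = 0.038023
z-statistic: z = (p̂ - p₀)/SE = (0.53 - 0.6)/0.038023 = -1.8410
Critical value: z_0.025 = ±1.960
p-value = 0.0656
Decision: fail to reject H₀ at α = 0.05

Answer: z = -1.8410, fail to reject H₀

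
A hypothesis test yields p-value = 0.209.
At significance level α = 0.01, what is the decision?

Compare p-value to α:
0.209 ≥ 0.01
Decision: fail to reject H₀

Answer: fail to reject H₀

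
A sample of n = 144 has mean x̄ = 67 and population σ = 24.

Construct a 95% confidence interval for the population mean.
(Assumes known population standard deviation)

Confidence level: 95%, α = 0.05
z_0.025 = 1.960
SE = σ/√n = 24/√144 = 2.0000
Margin of error = 1.960 × 2.0000 = 3.9200
CI: x̄ ± margin = 67 ± 3.9200
CI: (63.0800, 70.9200)

Answer: (63.0800, 70.9200)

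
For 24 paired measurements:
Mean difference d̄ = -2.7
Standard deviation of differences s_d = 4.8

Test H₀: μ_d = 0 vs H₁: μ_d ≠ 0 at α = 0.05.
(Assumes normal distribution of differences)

Answer: t = -2.7557, reject H₀

Derivation:
df = n - 1 = 23
SE = s_d/√n = 4.8/√24 = 0.9798
t = d̄/SE = -2.7/0.9798 = -2.7557
Critical value: t_{0.025,23} = ±2.069
p-value ≈ 0.0113
Decision: reject H₀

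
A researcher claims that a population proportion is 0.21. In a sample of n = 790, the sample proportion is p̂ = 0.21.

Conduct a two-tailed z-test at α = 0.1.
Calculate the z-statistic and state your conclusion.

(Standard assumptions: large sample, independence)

Answer: z = 0.0000, fail to reject H₀

Derivation:
H₀: p = 0.21, H₁: p ≠ 0.21
Standard error: SE = √(p₀(1-p₀)/n) = √(0.21×0.79/790) = 0.014491
z-statistic: z = (p̂ - p₀)/SE = (0.21 - 0.21)/0.014491 = 0.0000
Critical value: z_0.05 = ±1.645
p-value = 1.0000
Decision: fail to reject H₀ at α = 0.1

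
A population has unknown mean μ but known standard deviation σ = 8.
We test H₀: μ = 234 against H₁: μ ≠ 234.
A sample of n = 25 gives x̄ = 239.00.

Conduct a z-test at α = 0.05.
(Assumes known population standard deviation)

Answer: z = 3.1250, reject H₀

Derivation:
Standard error: SE = σ/√n = 8/√25 = 1.6000
z-statistic: z = (x̄ - μ₀)/SE = (239.00 - 234)/1.6000 = 3.1250
Critical value: ±1.960
p-value = 0.0018
Decision: reject H₀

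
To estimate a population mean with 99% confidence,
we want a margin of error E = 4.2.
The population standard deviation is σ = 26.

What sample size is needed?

Answer: n = 255

Derivation:
z_0.005 = 2.576
n = (z×σ/E)² = (2.576×26/4.2)²
n = 254.2962
Round up: n = 255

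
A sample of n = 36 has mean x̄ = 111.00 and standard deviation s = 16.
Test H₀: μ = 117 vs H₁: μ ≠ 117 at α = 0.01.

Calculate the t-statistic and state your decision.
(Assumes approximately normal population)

Answer: t = -2.2500, fail to reject H₀

Derivation:
df = n - 1 = 35
SE = s/√n = 16/√36 = 2.6667
t = (x̄ - μ₀)/SE = (111.00 - 117)/2.6667 = -2.2500
Critical value: t_{0.005,35} = ±2.724
p-value ≈ 0.0308
Decision: fail to reject H₀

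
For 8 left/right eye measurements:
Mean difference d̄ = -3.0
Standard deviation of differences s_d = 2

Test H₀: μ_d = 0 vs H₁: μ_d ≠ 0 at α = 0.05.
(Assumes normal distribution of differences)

Answer: t = -4.2427, reject H₀

Derivation:
df = n - 1 = 7
SE = s_d/√n = 2/√8 = 0.7071
t = d̄/SE = -3.0/0.7071 = -4.2427
Critical value: t_{0.025,7} = ±2.365
p-value ≈ 0.0038
Decision: reject H₀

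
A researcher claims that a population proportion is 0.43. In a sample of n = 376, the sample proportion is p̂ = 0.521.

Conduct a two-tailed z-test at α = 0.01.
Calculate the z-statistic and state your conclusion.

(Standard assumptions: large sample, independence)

Answer: z = 3.5642, reject H₀

Derivation:
H₀: p = 0.43, H₁: p ≠ 0.43
Standard error: SE = √(p₀(1-p₀)/n) = √(0.43×0.57/376) = 0.025532
z-statistic: z = (p̂ - p₀)/SE = (0.521 - 0.43)/0.025532 = 3.5642
Critical value: z_0.005 = ±2.576
p-value = 0.0004
Decision: reject H₀ at α = 0.01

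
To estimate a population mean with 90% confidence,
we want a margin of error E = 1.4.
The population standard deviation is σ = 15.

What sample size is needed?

z_0.05 = 1.645
n = (z×σ/E)² = (1.645×15/1.4)²
n = 310.6406
Round up: n = 311

Answer: n = 311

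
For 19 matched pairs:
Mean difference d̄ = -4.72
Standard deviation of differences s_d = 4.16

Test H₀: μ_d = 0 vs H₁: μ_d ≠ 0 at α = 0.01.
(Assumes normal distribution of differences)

Answer: t = -4.9455, reject H₀

Derivation:
df = n - 1 = 18
SE = s_d/√n = 4.16/√19 = 0.9544
t = d̄/SE = -4.72/0.9544 = -4.9455
Critical value: t_{0.005,18} = ±2.878
p-value ≈ 0.0001
Decision: reject H₀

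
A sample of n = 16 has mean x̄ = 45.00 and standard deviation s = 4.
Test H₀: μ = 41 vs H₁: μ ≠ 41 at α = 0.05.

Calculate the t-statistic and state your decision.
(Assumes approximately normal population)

Answer: t = 4.0000, reject H₀

Derivation:
df = n - 1 = 15
SE = s/√n = 4/√16 = 1.0000
t = (x̄ - μ₀)/SE = (45.00 - 41)/1.0000 = 4.0000
Critical value: t_{0.025,15} = ±2.131
p-value ≈ 0.0012
Decision: reject H₀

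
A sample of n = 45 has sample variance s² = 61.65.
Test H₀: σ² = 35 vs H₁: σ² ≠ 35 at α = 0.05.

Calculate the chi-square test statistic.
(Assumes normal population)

Answer: χ² = 77.5029, reject H₀

Derivation:
df = n - 1 = 44
χ² = (n-1)s²/σ₀² = 44×61.65/35 = 77.5029
Critical values: χ²_{0.975,44} = 27.575, χ²_{0.025,44} = 64.201
Rejection region: χ² < 27.575 or χ² > 64.201
Decision: reject H₀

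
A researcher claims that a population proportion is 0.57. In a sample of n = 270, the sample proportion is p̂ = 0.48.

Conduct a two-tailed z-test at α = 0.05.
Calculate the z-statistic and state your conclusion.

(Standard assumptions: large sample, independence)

H₀: p = 0.57, H₁: p ≠ 0.57
Standard error: SE = √(p₀(1-p₀)/n) = √(0.57×0.43/270) = 0.030129
z-statistic: z = (p̂ - p₀)/SE = (0.48 - 0.57)/0.030129 = -2.9872
Critical value: z_0.025 = ±1.960
p-value = 0.0028
Decision: reject H₀ at α = 0.05

Answer: z = -2.9872, reject H₀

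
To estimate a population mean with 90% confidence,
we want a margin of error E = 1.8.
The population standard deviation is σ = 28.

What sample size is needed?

Answer: n = 655

Derivation:
z_0.05 = 1.645
n = (z×σ/E)² = (1.645×28/1.8)²
n = 654.7912
Round up: n = 655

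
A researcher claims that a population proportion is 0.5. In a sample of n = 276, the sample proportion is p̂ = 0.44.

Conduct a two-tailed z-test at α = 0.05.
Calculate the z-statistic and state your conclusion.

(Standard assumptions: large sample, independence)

H₀: p = 0.5, H₁: p ≠ 0.5
Standard error: SE = √(p₀(1-p₀)/n) = √(0.5×0.5/276) = 0.030096
z-statistic: z = (p̂ - p₀)/SE = (0.44 - 0.5)/0.030096 = -1.9936
Critical value: z_0.025 = ±1.960
p-value = 0.0462
Decision: reject H₀ at α = 0.05

Answer: z = -1.9936, reject H₀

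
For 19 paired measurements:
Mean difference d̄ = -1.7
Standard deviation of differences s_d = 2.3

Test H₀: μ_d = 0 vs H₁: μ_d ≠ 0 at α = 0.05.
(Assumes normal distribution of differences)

Answer: t = -3.2215, reject H₀

Derivation:
df = n - 1 = 18
SE = s_d/√n = 2.3/√19 = 0.5277
t = d̄/SE = -1.7/0.5277 = -3.2215
Critical value: t_{0.025,18} = ±2.101
p-value ≈ 0.0047
Decision: reject H₀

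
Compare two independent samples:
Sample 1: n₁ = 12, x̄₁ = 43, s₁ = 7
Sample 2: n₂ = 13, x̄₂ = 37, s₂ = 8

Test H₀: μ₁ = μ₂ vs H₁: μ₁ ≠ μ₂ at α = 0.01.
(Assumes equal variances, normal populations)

Answer: t = 1.9883, fail to reject H₀

Derivation:
Pooled variance: s²_p = [11×7² + 12×8²]/(23) = 56.8261
s_p = 7.5383
SE = s_p×√(1/n₁ + 1/n₂) = 7.5383×√(1/12 + 1/13) = 3.0177
t = (x̄₁ - x̄₂)/SE = (43 - 37)/3.0177 = 1.9883
df = 23, t-critical = ±2.807
Decision: fail to reject H₀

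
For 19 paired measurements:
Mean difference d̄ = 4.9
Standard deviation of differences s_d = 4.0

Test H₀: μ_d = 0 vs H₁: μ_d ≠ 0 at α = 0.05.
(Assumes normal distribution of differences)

df = n - 1 = 18
SE = s_d/√n = 4.0/√19 = 0.9177
t = d̄/SE = 4.9/0.9177 = 5.3394
Critical value: t_{0.025,18} = ±2.101
p-value < 0.0001
Decision: reject H₀

Answer: t = 5.3394, reject H₀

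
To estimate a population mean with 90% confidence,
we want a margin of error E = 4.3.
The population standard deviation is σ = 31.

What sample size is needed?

Answer: n = 141

Derivation:
z_0.05 = 1.645
n = (z×σ/E)² = (1.645×31/4.3)²
n = 140.6431
Round up: n = 141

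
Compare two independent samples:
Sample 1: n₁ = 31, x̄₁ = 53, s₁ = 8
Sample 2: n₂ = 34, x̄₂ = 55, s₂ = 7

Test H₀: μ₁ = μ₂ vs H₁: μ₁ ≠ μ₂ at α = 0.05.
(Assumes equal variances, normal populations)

Pooled variance: s²_p = [30×8² + 33×7²]/(63) = 56.1429
s_p = 7.4929
SE = s_p×√(1/n₁ + 1/n₂) = 7.4929×√(1/31 + 1/34) = 1.8607
t = (x̄₁ - x̄₂)/SE = (53 - 55)/1.8607 = -1.0749
df = 63, t-critical = ±1.998
Decision: fail to reject H₀

Answer: t = -1.0749, fail to reject H₀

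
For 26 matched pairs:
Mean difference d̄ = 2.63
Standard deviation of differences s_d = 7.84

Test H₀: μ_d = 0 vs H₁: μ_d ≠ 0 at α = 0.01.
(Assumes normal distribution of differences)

df = n - 1 = 25
SE = s_d/√n = 7.84/√26 = 1.5376
t = d̄/SE = 2.63/1.5376 = 1.7105
Critical value: t_{0.005,25} = ±2.787
p-value ≈ 0.0996
Decision: fail to reject H₀

Answer: t = 1.7105, fail to reject H₀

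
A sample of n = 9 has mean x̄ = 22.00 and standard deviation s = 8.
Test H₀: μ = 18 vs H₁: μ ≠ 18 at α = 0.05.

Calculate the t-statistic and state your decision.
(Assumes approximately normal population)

Answer: t = 1.5000, fail to reject H₀

Derivation:
df = n - 1 = 8
SE = s/√n = 8/√9 = 2.6667
t = (x̄ - μ₀)/SE = (22.00 - 18)/2.6667 = 1.5000
Critical value: t_{0.025,8} = ±2.306
p-value ≈ 0.1720
Decision: fail to reject H₀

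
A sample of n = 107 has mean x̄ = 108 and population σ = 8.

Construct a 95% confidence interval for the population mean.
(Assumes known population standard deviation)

Answer: (106.4841, 109.5159)

Derivation:
Confidence level: 95%, α = 0.05
z_0.025 = 1.960
SE = σ/√n = 8/√107 = 0.7734
Margin of error = 1.960 × 0.7734 = 1.5159
CI: x̄ ± margin = 108 ± 1.5159
CI: (106.4841, 109.5159)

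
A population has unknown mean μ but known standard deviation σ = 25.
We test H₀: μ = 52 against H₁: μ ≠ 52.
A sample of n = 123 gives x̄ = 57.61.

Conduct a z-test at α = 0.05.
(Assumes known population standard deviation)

Answer: z = 2.4887, reject H₀

Derivation:
Standard error: SE = σ/√n = 25/√123 = 2.2542
z-statistic: z = (x̄ - μ₀)/SE = (57.61 - 52)/2.2542 = 2.4887
Critical value: ±1.960
p-value = 0.0128
Decision: reject H₀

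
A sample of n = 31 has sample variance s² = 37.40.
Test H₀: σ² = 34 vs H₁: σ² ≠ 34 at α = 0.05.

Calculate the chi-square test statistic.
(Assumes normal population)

Answer: χ² = 33.0000, fail to reject H₀

Derivation:
df = n - 1 = 30
χ² = (n-1)s²/σ₀² = 30×37.40/34 = 33.0000
Critical values: χ²_{0.975,30} = 16.791, χ²_{0.025,30} = 46.979
Rejection region: χ² < 16.791 or χ² > 46.979
Decision: fail to reject H₀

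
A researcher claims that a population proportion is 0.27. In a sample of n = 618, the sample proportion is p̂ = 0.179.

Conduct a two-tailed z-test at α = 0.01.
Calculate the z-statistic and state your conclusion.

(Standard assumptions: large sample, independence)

H₀: p = 0.27, H₁: p ≠ 0.27
Standard error: SE = √(p₀(1-p₀)/n) = √(0.27×0.73/618) = 0.017859
z-statistic: z = (p̂ - p₀)/SE = (0.179 - 0.27)/0.017859 = -5.0955
Critical value: z_0.005 = ±2.576
p-value < 0.0001
Decision: reject H₀ at α = 0.01

Answer: z = -5.0955, reject H₀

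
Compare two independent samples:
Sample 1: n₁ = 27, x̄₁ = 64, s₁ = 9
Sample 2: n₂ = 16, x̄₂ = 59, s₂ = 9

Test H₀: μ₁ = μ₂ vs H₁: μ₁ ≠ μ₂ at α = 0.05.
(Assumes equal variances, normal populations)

Pooled variance: s²_p = [26×9² + 15×9²]/(41) = 81.0000
s_p = 9.0000
SE = s_p×√(1/n₁ + 1/n₂) = 9.0000×√(1/27 + 1/16) = 2.8395
t = (x̄₁ - x̄₂)/SE = (64 - 59)/2.8395 = 1.7609
df = 41, t-critical = ±2.020
Decision: fail to reject H₀

Answer: t = 1.7609, fail to reject H₀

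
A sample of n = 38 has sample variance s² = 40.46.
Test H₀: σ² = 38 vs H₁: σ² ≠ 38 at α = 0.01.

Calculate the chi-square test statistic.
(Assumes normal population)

Answer: χ² = 39.3953, fail to reject H₀

Derivation:
df = n - 1 = 37
χ² = (n-1)s²/σ₀² = 37×40.46/38 = 39.3953
Critical values: χ²_{0.995,37} = 18.586, χ²_{0.005,37} = 62.883
Rejection region: χ² < 18.586 or χ² > 62.883
Decision: fail to reject H₀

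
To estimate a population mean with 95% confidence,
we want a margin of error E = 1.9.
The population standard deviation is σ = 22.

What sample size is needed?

Answer: n = 516

Derivation:
z_0.025 = 1.960
n = (z×σ/E)² = (1.960×22/1.9)²
n = 515.0511
Round up: n = 516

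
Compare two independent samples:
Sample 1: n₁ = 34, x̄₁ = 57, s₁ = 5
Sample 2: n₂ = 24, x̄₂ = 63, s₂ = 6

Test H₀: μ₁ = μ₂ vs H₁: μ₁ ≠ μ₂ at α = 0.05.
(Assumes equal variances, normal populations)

Answer: t = -4.1422, reject H₀

Derivation:
Pooled variance: s²_p = [33×5² + 23×6²]/(56) = 29.5179
s_p = 5.4330
SE = s_p×√(1/n₁ + 1/n₂) = 5.4330×√(1/34 + 1/24) = 1.4485
t = (x̄₁ - x̄₂)/SE = (57 - 63)/1.4485 = -4.1422
df = 56, t-critical = ±2.003
Decision: reject H₀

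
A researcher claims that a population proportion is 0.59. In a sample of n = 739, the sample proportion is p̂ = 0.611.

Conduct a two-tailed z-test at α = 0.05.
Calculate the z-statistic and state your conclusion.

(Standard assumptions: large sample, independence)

H₀: p = 0.59, H₁: p ≠ 0.59
Standard error: SE = √(p₀(1-p₀)/n) = √(0.59×0.41/739) = 0.018092
z-statistic: z = (p̂ - p₀)/SE = (0.611 - 0.59)/0.018092 = 1.1607
Critical value: z_0.025 = ±1.960
p-value = 0.2458
Decision: fail to reject H₀ at α = 0.05

Answer: z = 1.1607, fail to reject H₀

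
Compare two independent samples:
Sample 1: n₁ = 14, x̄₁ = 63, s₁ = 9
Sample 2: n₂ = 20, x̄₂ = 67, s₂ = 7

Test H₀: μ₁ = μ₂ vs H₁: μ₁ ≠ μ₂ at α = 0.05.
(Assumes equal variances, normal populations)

Answer: t = -1.4578, fail to reject H₀

Derivation:
Pooled variance: s²_p = [13×9² + 19×7²]/(32) = 62.0000
s_p = 7.8740
SE = s_p×√(1/n₁ + 1/n₂) = 7.8740×√(1/14 + 1/20) = 2.7438
t = (x̄₁ - x̄₂)/SE = (63 - 67)/2.7438 = -1.4578
df = 32, t-critical = ±2.037
Decision: fail to reject H₀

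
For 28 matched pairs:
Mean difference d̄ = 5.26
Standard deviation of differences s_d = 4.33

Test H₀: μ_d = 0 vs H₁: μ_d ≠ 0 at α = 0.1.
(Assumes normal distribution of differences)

df = n - 1 = 27
SE = s_d/√n = 4.33/√28 = 0.8183
t = d̄/SE = 5.26/0.8183 = 6.4280
Critical value: t_{0.05,27} = ±1.703
p-value < 0.0001
Decision: reject H₀

Answer: t = 6.4280, reject H₀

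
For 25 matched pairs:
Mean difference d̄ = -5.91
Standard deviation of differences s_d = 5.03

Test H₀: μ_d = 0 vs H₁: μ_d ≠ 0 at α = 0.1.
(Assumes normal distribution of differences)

df = n - 1 = 24
SE = s_d/√n = 5.03/√25 = 1.0060
t = d̄/SE = -5.91/1.0060 = -5.8748
Critical value: t_{0.05,24} = ±1.711
p-value < 0.0001
Decision: reject H₀

Answer: t = -5.8748, reject H₀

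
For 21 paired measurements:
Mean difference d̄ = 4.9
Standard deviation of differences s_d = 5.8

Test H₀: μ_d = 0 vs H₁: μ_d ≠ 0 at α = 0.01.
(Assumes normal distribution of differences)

Answer: t = 3.8714, reject H₀

Derivation:
df = n - 1 = 20
SE = s_d/√n = 5.8/√21 = 1.2657
t = d̄/SE = 4.9/1.2657 = 3.8714
Critical value: t_{0.005,20} = ±2.845
p-value ≈ 0.0010
Decision: reject H₀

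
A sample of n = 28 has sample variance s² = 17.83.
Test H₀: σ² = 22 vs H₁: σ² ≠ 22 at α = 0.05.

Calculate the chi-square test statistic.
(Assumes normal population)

Answer: χ² = 21.8823, fail to reject H₀

Derivation:
df = n - 1 = 27
χ² = (n-1)s²/σ₀² = 27×17.83/22 = 21.8823
Critical values: χ²_{0.975,27} = 14.573, χ²_{0.025,27} = 43.195
Rejection region: χ² < 14.573 or χ² > 43.195
Decision: fail to reject H₀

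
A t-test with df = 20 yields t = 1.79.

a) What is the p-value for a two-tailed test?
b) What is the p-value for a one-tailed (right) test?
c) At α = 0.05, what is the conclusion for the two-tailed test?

Answer: a) 0.0886, b) 0.0443, c) fail to reject H₀

Derivation:
Using t-distribution with df = 20:
a) Two-tailed: p = 2×P(T > 1.79) = 0.0886
b) One-tailed: p = P(T > 1.79) = 0.0443
c) 0.0886 ≥ 0.05, fail to reject H₀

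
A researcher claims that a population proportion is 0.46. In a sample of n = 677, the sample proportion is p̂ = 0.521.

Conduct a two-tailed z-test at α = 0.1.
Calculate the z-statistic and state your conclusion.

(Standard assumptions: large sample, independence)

H₀: p = 0.46, H₁: p ≠ 0.46
Standard error: SE = √(p₀(1-p₀)/n) = √(0.46×0.54/677) = 0.019155
z-statistic: z = (p̂ - p₀)/SE = (0.521 - 0.46)/0.019155 = 3.1845
Critical value: z_0.05 = ±1.645
p-value = 0.0015
Decision: reject H₀ at α = 0.1

Answer: z = 3.1845, reject H₀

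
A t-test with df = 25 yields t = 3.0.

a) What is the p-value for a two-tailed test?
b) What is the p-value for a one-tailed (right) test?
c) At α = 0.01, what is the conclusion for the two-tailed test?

Using t-distribution with df = 25:
a) Two-tailed: p = 2×P(T > 3.0) = 0.0060
b) One-tailed: p = P(T > 3.0) = 0.0030
c) 0.0060 < 0.01, reject H₀

Answer: a) 0.0060, b) 0.0030, c) reject H₀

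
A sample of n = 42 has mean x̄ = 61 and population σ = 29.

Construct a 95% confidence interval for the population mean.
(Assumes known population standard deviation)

Confidence level: 95%, α = 0.05
z_0.025 = 1.960
SE = σ/√n = 29/√42 = 4.4748
Margin of error = 1.960 × 4.4748 = 8.7706
CI: x̄ ± margin = 61 ± 8.7706
CI: (52.2294, 69.7706)

Answer: (52.2294, 69.7706)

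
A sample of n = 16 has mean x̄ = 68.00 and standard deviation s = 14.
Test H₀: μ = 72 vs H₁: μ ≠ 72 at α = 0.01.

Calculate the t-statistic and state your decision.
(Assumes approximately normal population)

df = n - 1 = 15
SE = s/√n = 14/√16 = 3.5000
t = (x̄ - μ₀)/SE = (68.00 - 72)/3.5000 = -1.1429
Critical value: t_{0.005,15} = ±2.947
p-value ≈ 0.2710
Decision: fail to reject H₀

Answer: t = -1.1429, fail to reject H₀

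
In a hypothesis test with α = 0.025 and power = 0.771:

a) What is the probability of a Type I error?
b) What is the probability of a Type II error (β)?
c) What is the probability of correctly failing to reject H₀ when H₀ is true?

a) Type I error probability = α = 0.025
b) Power = P(reject H₀ | H₁ true) = 1 - β = 0.771, so Type II error probability = β = 1 - Power = 0.229
c) P(fail to reject H₀ | H₀ true) = 1 - α = 0.975

Answer: a) 0.025, b) 0.229, c) 0.975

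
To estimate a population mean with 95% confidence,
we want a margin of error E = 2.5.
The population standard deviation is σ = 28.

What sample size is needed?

Answer: n = 482

Derivation:
z_0.025 = 1.960
n = (z×σ/E)² = (1.960×28/2.5)²
n = 481.8903
Round up: n = 482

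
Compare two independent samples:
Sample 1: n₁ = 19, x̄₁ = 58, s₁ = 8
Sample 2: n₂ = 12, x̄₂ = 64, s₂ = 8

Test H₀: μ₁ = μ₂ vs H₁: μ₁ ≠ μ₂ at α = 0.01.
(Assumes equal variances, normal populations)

Pooled variance: s²_p = [18×8² + 11×8²]/(29) = 64.0000
s_p = 8.0000
SE = s_p×√(1/n₁ + 1/n₂) = 8.0000×√(1/19 + 1/12) = 2.9499
t = (x̄₁ - x̄₂)/SE = (58 - 64)/2.9499 = -2.0340
df = 29, t-critical = ±2.756
Decision: fail to reject H₀

Answer: t = -2.0340, fail to reject H₀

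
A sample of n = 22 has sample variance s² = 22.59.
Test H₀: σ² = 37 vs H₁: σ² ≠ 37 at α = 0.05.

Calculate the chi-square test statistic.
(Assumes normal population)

df = n - 1 = 21
χ² = (n-1)s²/σ₀² = 21×22.59/37 = 12.8214
Critical values: χ²_{0.975,21} = 10.283, χ²_{0.025,21} = 35.479
Rejection region: χ² < 10.283 or χ² > 35.479
Decision: fail to reject H₀

Answer: χ² = 12.8214, fail to reject H₀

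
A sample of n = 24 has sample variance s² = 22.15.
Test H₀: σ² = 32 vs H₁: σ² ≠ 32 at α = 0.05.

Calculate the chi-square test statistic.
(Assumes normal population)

Answer: χ² = 15.9203, fail to reject H₀

Derivation:
df = n - 1 = 23
χ² = (n-1)s²/σ₀² = 23×22.15/32 = 15.9203
Critical values: χ²_{0.975,23} = 11.689, χ²_{0.025,23} = 38.076
Rejection region: χ² < 11.689 or χ² > 38.076
Decision: fail to reject H₀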